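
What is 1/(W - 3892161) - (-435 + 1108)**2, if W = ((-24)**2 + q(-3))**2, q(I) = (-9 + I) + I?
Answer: -1620326321761/3577440 ≈ -4.5293e+5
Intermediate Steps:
q(I) = -9 + 2*I
W = 314721 (W = ((-24)**2 + (-9 + 2*(-3)))**2 = (576 + (-9 - 6))**2 = (576 - 15)**2 = 561**2 = 314721)
1/(W - 3892161) - (-435 + 1108)**2 = 1/(314721 - 3892161) - (-435 + 1108)**2 = 1/(-3577440) - 1*673**2 = -1/3577440 - 1*452929 = -1/3577440 - 452929 = -1620326321761/3577440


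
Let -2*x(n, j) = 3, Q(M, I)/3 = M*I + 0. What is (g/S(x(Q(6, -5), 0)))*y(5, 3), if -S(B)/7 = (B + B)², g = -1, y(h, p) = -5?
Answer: -5/63 ≈ -0.079365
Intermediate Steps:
Q(M, I) = 3*I*M (Q(M, I) = 3*(M*I + 0) = 3*(I*M + 0) = 3*(I*M) = 3*I*M)
x(n, j) = -3/2 (x(n, j) = -½*3 = -3/2)
S(B) = -28*B² (S(B) = -7*(B + B)² = -7*4*B² = -28*B²)
(g/S(x(Q(6, -5), 0)))*y(5, 3) = -1/((-28*(-3/2)²))*(-5) = -1/((-28*9/4))*(-5) = -1/(-63)*(-5) = -1*(-1/63)*(-5) = (1/63)*(-5) = -5/63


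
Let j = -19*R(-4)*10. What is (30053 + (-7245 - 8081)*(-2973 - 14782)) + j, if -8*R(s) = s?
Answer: 272143088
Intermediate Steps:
R(s) = -s/8
j = -95 (j = -(-19)*(-4)/8*10 = -19*½*10 = -19/2*10 = -95)
(30053 + (-7245 - 8081)*(-2973 - 14782)) + j = (30053 + (-7245 - 8081)*(-2973 - 14782)) - 95 = (30053 - 15326*(-17755)) - 95 = (30053 + 272113130) - 95 = 272143183 - 95 = 272143088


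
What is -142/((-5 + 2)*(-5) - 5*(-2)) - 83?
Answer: -2217/25 ≈ -88.680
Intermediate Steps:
-142/((-5 + 2)*(-5) - 5*(-2)) - 83 = -142/(-3*(-5) + 10) - 83 = -142/(15 + 10) - 83 = -142/25 - 83 = -2217/25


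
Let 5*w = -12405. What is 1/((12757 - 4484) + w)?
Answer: 1/5792 ≈ 0.00017265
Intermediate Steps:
w = -2481 (w = (1/5)*(-12405) = -2481)
1/((12757 - 4484) + w) = 1/((12757 - 4484) - 2481) = 1/(8273 - 2481) = 1/5792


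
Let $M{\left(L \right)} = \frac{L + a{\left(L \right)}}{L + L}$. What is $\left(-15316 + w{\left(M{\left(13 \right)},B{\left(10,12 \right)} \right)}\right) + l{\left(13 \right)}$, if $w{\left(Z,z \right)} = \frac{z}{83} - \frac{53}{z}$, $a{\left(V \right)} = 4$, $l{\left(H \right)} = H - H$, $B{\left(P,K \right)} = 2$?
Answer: $- \frac{2546851}{166} \approx -15342.0$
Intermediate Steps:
$l{\left(H \right)} = 0$
$M{\left(L \right)} = \frac{4 + L}{2 L}$ ($M{\left(L \right)} = \frac{L + 4}{L + L} = \frac{4 + L}{2 L}$)
$w{\left(Z,z \right)} = - \frac{53}{z} + \frac{z}{83}$ ($w{\left(Z,z \right)} = z \frac{1}{83} - \frac{53}{z} = \frac{z}{83} - \frac{53}{z} = - \frac{53}{z} + \frac{z}{83}$)
$\left(-15316 + w{\left(M{\left(13 \right)},B{\left(10,12 \right)} \right)}\right) + l{\left(13 \right)} = \left(-15316 + \left(- \frac{53}{2} + \frac{1}{83} \cdot 2\right)\right) + 0 = \left(-15316 + \left(\left(-53\right) \frac{1}{2} + \frac{2}{83}\right)\right) + 0 = \left(-15316 + \left(- \frac{53}{2} + \frac{2}{83}\right)\right) + 0 = \left(-15316 - \frac{4395}{166}\right) + 0 = - \frac{2546851}{166} + 0 = - \frac{2546851}{166}$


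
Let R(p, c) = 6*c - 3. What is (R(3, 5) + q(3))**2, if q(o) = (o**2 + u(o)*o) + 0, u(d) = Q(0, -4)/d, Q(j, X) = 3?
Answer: 1521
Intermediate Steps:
u(d) = 3/d
R(p, c) = -3 + 6*c
q(o) = 3 + o**2 (q(o) = (o**2 + (3/o)*o) + 0 = (o**2 + 3) + 0 = (3 + o**2) + 0 = 3 + o**2)
(R(3, 5) + q(3))**2 = ((-3 + 6*5) + (3 + 3**2))**2 = ((-3 + 30) + (3 + 9))**2 = (27 + 12)**2 = 39**2 = 1521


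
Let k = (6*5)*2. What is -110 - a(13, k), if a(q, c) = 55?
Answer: -165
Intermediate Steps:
k = 60 (k = 30*2 = 60)
-110 - a(13, k) = -110 - 1*55 = -110 - 55 = -165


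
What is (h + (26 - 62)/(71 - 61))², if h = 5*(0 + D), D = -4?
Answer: 13924/25 ≈ 556.96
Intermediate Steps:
h = -20 (h = 5*(0 - 4) = 5*(-4) = -20)
(h + (26 - 62)/(71 - 61))² = (-20 + (26 - 62)/(71 - 61))² = (-20 - 36/10)² = (-20 - 36*⅒)² = (-20 - 18/5)² = (-118/5)² = 13924/25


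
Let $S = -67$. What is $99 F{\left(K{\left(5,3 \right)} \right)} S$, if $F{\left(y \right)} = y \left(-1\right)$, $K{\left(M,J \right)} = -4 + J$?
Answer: $-6633$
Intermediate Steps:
$F{\left(y \right)} = - y$
$99 F{\left(K{\left(5,3 \right)} \right)} S = 99 \left(- (-4 + 3)\right) \left(-67\right) = 99 \left(\left(-1\right) \left(-1\right)\right) \left(-67\right) = 99 \cdot 1 \left(-67\right) = 99 \left(-67\right) = -6633$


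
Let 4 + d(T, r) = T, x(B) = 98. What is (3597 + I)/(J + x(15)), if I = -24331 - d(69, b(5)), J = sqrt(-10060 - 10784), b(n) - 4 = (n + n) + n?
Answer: -1019151/15224 + 62397*I*sqrt(579)/15224 ≈ -66.944 + 98.622*I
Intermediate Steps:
b(n) = 4 + 3*n (b(n) = 4 + ((n + n) + n) = 4 + (2*n + n) = 4 + 3*n)
d(T, r) = -4 + T
J = 6*I*sqrt(579) (J = sqrt(-20844) = 6*I*sqrt(579) ≈ 144.37*I)
I = -24396 (I = -24331 - (-4 + 69) = -24331 - 1*65 = -24331 - 65 = -24396)
(3597 + I)/(J + x(15)) = (3597 - 24396)/(6*I*sqrt(579) + 98) = -20799/(98 + 6*I*sqrt(579))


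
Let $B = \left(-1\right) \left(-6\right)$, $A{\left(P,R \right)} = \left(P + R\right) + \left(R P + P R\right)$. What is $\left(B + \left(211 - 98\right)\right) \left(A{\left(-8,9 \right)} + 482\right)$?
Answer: $40341$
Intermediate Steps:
$A{\left(P,R \right)} = P + R + 2 P R$ ($A{\left(P,R \right)} = \left(P + R\right) + \left(P R + P R\right) = \left(P + R\right) + 2 P R = P + R + 2 P R$)
$B = 6$
$\left(B + \left(211 - 98\right)\right) \left(A{\left(-8,9 \right)} + 482\right) = \left(6 + \left(211 - 98\right)\right) \left(\left(-8 + 9 + 2 \left(-8\right) 9\right) + 482\right) = \left(6 + \left(211 - 98\right)\right) \left(\left(-8 + 9 - 144\right) + 482\right) = \left(6 + 113\right) \left(-143 + 482\right) = 119 \cdot 339 = 40341$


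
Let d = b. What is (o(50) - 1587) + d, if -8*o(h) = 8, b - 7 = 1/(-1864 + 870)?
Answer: -1571515/994 ≈ -1581.0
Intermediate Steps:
b = 6957/994 (b = 7 + 1/(-1864 + 870) = 7 + 1/(-994) = 7 - 1/994 = 6957/994 ≈ 6.9990)
d = 6957/994 ≈ 6.9990
o(h) = -1 (o(h) = -⅛*8 = -1)
(o(50) - 1587) + d = (-1 - 1587) + 6957/994 = -1588 + 6957/994 = -1571515/994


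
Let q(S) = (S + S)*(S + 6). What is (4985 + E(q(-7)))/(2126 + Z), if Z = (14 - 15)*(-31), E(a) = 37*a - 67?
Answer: 1812/719 ≈ 2.5202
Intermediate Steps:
q(S) = 2*S*(6 + S) (q(S) = (2*S)*(6 + S) = 2*S*(6 + S))
E(a) = -67 + 37*a
Z = 31 (Z = -1*(-31) = 31)
(4985 + E(q(-7)))/(2126 + Z) = (4985 + (-67 + 37*(2*(-7)*(6 - 7))))/(2126 + 31) = (4985 + (-67 + 37*(2*(-7)*(-1))))/2157 = (4985 + (-67 + 37*14))*(1/2157) = (4985 + (-67 + 518))*(1/2157) = (4985 + 451)*(1/2157) = 5436*(1/2157) = 1812/719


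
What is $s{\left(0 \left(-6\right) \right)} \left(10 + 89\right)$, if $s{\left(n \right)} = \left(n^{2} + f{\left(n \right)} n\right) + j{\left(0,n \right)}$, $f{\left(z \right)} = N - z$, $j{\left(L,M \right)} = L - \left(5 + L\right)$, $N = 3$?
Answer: $-495$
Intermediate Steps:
$j{\left(L,M \right)} = -5$ ($j{\left(L,M \right)} = L - \left(5 + L\right) = -5$)
$f{\left(z \right)} = 3 - z$
$s{\left(n \right)} = -5 + n^{2} + n \left(3 - n\right)$ ($s{\left(n \right)} = \left(n^{2} + \left(3 - n\right) n\right) - 5 = \left(n^{2} + n \left(3 - n\right)\right) - 5 = -5 + n^{2} + n \left(3 - n\right)$)
$s{\left(0 \left(-6\right) \right)} \left(10 + 89\right) = \left(-5 + 3 \cdot 0 \left(-6\right)\right) \left(10 + 89\right) = \left(-5 + 3 \cdot 0\right) 99 = \left(-5 + 0\right) 99 = \left(-5\right) 99 = -495$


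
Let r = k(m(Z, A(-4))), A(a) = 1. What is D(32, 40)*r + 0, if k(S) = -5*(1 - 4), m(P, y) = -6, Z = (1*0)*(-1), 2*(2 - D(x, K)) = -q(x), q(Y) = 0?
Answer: 30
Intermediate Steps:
D(x, K) = 2 (D(x, K) = 2 - (-1)*0/2 = 2 - 1/2*0 = 2 + 0 = 2)
Z = 0 (Z = 0*(-1) = 0)
k(S) = 15 (k(S) = -5*(-3) = 15)
r = 15
D(32, 40)*r + 0 = 2*15 + 0 = 30 + 0 = 30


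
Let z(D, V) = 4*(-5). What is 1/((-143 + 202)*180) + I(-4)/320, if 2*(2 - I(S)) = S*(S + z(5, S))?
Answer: -2441/16992 ≈ -0.14366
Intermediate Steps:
z(D, V) = -20
I(S) = 2 - S*(-20 + S)/2 (I(S) = 2 - S*(S - 20)/2 = 2 - S*(-20 + S)/2)
1/((-143 + 202)*180) + I(-4)/320 = 1/((-143 + 202)*180) + (2 + 10*(-4) - 1/2*(-4)**2)/320 = (1/180)/59 + (2 - 40 - 1/2*16)*(1/320) = (1/59)*(1/180) + (2 - 40 - 8)*(1/320) = 1/10620 - 46*1/320 = 1/10620 - 23/160 = -2441/16992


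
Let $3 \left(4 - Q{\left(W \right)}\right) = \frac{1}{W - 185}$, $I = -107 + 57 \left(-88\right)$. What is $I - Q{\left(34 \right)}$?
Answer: $- \frac{2322532}{453} \approx -5127.0$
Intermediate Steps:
$I = -5123$ ($I = -107 - 5016 = -5123$)
$Q{\left(W \right)} = 4 - \frac{1}{3 \left(-185 + W\right)}$ ($Q{\left(W \right)} = 4 - \frac{1}{3 \left(W - 185\right)} = 4 - \frac{1}{3 \left(-185 + W\right)}$)
$I - Q{\left(34 \right)} = -5123 - \frac{-2221 + 12 \cdot 34}{3 \left(-185 + 34\right)} = -5123 - \frac{-2221 + 408}{3 \left(-151\right)} = -5123 - \frac{1}{3} \left(- \frac{1}{151}\right) \left(-1813\right) = -5123 - \frac{1813}{453} = - \frac{2322532}{453}$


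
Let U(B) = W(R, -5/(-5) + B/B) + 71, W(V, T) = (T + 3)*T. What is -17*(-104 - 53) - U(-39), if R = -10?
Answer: 2588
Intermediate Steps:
W(V, T) = T*(3 + T) (W(V, T) = (3 + T)*T = T*(3 + T))
U(B) = 81 (U(B) = (-5/(-5) + B/B)*(3 + (-5/(-5) + B/B)) + 71 = (-5*(-1/5) + 1)*(3 + (-5*(-1/5) + 1)) + 71 = (1 + 1)*(3 + (1 + 1)) + 71 = 2*(3 + 2) + 71 = 2*5 + 71 = 10 + 71 = 81)
-17*(-104 - 53) - U(-39) = -17*(-104 - 53) - 1*81 = -17*(-157) - 81 = 2669 - 81 = 2588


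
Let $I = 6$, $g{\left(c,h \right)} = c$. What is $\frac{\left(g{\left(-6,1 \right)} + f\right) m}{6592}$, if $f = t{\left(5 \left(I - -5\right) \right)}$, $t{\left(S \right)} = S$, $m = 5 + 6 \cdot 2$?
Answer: $\frac{833}{6592} \approx 0.12637$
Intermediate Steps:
$m = 17$ ($m = 5 + 12 = 17$)
$f = 55$ ($f = 5 \left(6 - -5\right) = 5 \left(6 + 5\right) = 5 \cdot 11 = 55$)
$\frac{\left(g{\left(-6,1 \right)} + f\right) m}{6592} = \frac{\left(-6 + 55\right) 17}{6592} = 49 \cdot 17 \cdot \frac{1}{6592} = 833 \cdot \frac{1}{6592} = \frac{833}{6592}$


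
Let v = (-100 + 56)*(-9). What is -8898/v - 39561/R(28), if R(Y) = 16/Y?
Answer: -9141557/132 ≈ -69254.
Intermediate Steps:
v = 396 (v = -44*(-9) = 396)
-8898/v - 39561/R(28) = -8898/396 - 39561/(16/28) = -8898*1/396 - 39561/(16*(1/28)) = -1483/66 - 39561/4/7 = -1483/66 - 39561*7/4 = -1483/66 - 276927/4 = -9141557/132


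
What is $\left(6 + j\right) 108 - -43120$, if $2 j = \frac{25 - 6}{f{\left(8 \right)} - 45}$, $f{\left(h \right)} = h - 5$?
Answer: $\frac{306205}{7} \approx 43744.0$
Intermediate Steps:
$f{\left(h \right)} = -5 + h$ ($f{\left(h \right)} = h - 5 = -5 + h$)
$j = - \frac{19}{84}$ ($j = \frac{\left(25 - 6\right) \frac{1}{\left(-5 + 8\right) - 45}}{2} = \frac{19 \frac{1}{3 - 45}}{2} = \frac{19 \frac{1}{-42}}{2} = \frac{19 \left(- \frac{1}{42}\right)}{2} = \frac{1}{2} \left(- \frac{19}{42}\right) = - \frac{19}{84} \approx -0.22619$)
$\left(6 + j\right) 108 - -43120 = \left(6 - \frac{19}{84}\right) 108 - -43120 = \frac{485}{84} \cdot 108 + 43120 = \frac{4365}{7} + 43120 = \frac{306205}{7}$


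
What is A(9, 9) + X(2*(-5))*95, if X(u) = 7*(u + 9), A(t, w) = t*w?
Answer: -584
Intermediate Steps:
X(u) = 63 + 7*u (X(u) = 7*(9 + u) = 63 + 7*u)
A(9, 9) + X(2*(-5))*95 = 9*9 + (63 + 7*(2*(-5)))*95 = 81 + (63 + 7*(-10))*95 = 81 + (63 - 70)*95 = 81 - 7*95 = 81 - 665 = -584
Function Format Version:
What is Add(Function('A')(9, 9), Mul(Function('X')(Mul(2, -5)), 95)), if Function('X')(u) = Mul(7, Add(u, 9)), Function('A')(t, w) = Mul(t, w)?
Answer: -584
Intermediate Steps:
Function('X')(u) = Add(63, Mul(7, u)) (Function('X')(u) = Mul(7, Add(9, u)) = Add(63, Mul(7, u)))
Add(Function('A')(9, 9), Mul(Function('X')(Mul(2, -5)), 95)) = Add(Mul(9, 9), Mul(Add(63, Mul(7, Mul(2, -5))), 95)) = Add(81, Mul(Add(63, Mul(7, -10)), 95)) = Add(81, Mul(Add(63, -70), 95)) = Add(81, Mul(-7, 95)) = Add(81, -665) = -584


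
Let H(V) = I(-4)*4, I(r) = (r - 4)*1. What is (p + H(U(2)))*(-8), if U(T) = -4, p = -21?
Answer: 424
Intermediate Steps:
I(r) = -4 + r (I(r) = (-4 + r)*1 = -4 + r)
H(V) = -32 (H(V) = (-4 - 4)*4 = -8*4 = -32)
(p + H(U(2)))*(-8) = (-21 - 32)*(-8) = -53*(-8) = 424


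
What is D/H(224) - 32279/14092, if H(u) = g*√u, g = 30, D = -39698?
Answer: -2483/1084 - 19849*√14/840 ≈ -90.705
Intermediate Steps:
H(u) = 30*√u
D/H(224) - 32279/14092 = -39698*√14/1680 - 32279/14092 = -39698*√14/1680 - 32279*1/14092 = -39698*√14/1680 - 2483/1084 = -19849*√14/840 - 2483/1084 = -2483/1084 - 19849*√14/840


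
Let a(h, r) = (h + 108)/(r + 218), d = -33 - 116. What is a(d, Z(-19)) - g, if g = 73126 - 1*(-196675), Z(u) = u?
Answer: -53690440/199 ≈ -2.6980e+5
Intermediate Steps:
d = -149
g = 269801 (g = 73126 + 196675 = 269801)
a(h, r) = (108 + h)/(218 + r)
a(d, Z(-19)) - g = (108 - 149)/(218 - 19) - 1*269801 = -41/199 - 269801 = -53690440/199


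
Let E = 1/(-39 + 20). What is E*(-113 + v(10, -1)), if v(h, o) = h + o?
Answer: 104/19 ≈ 5.4737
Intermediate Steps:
E = -1/19 (E = 1/(-19) = -1/19 ≈ -0.052632)
E*(-113 + v(10, -1)) = -(-113 + (10 - 1))/19 = -(-113 + 9)/19 = -1/19*(-104) = 104/19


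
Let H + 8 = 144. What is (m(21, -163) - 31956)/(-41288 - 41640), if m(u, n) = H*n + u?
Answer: 54103/82928 ≈ 0.65241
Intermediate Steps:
H = 136 (H = -8 + 144 = 136)
m(u, n) = u + 136*n (m(u, n) = 136*n + u = u + 136*n)
(m(21, -163) - 31956)/(-41288 - 41640) = ((21 + 136*(-163)) - 31956)/(-41288 - 41640) = ((21 - 22168) - 31956)/(-82928) = (-22147 - 31956)*(-1/82928) = -54103*(-1/82928) = 54103/82928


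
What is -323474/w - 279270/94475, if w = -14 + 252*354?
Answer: -5546941453/842660315 ≈ -6.5827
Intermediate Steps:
w = 89194 (w = -14 + 89208 = 89194)
-323474/w - 279270/94475 = -323474/89194 - 279270/94475 = -323474*1/89194 - 279270*1/94475 = -161737/44597 - 55854/18895 = -5546941453/842660315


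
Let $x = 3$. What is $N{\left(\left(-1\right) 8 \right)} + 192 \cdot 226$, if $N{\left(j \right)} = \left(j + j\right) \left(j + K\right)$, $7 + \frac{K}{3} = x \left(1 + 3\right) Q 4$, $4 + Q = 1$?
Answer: $50768$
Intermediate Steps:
$Q = -3$ ($Q = -4 + 1 = -3$)
$K = -453$ ($K = -21 + 3 \cdot 3 \left(1 + 3\right) \left(-3\right) 4 = -21 + 3 \cdot 3 \cdot 4 \left(-3\right) 4 = -21 + 3 \cdot 12 \left(-3\right) 4 = -21 + 3 \left(\left(-36\right) 4\right) = -21 + 3 \left(-144\right) = -21 - 432 = -453$)
$N{\left(j \right)} = 2 j \left(-453 + j\right)$ ($N{\left(j \right)} = \left(j + j\right) \left(j - 453\right) = 2 j \left(-453 + j\right)$)
$N{\left(\left(-1\right) 8 \right)} + 192 \cdot 226 = 2 \left(\left(-1\right) 8\right) \left(-453 - 8\right) + 192 \cdot 226 = 2 \left(-8\right) \left(-453 - 8\right) + 43392 = 2 \left(-8\right) \left(-461\right) + 43392 = 7376 + 43392 = 50768$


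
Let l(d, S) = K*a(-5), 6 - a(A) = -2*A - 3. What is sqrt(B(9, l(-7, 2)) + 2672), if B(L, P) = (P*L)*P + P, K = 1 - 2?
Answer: 3*sqrt(298) ≈ 51.788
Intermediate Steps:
a(A) = 9 + 2*A (a(A) = 6 - (-2*A - 3) = 6 - (-3 - 2*A) = 6 + (3 + 2*A) = 9 + 2*A)
K = -1
l(d, S) = 1 (l(d, S) = -(9 + 2*(-5)) = -(9 - 10) = -1*(-1) = 1)
B(L, P) = P + L*P**2 (B(L, P) = (L*P)*P + P = L*P**2 + P = P + L*P**2)
sqrt(B(9, l(-7, 2)) + 2672) = sqrt(1*(1 + 9*1) + 2672) = sqrt(1*(1 + 9) + 2672) = sqrt(1*10 + 2672) = sqrt(10 + 2672) = sqrt(2682) = 3*sqrt(298)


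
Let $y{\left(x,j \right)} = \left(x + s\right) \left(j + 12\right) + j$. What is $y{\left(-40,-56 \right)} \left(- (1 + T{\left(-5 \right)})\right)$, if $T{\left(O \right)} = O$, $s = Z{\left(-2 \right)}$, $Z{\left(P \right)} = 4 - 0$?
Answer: $6112$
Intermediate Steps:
$Z{\left(P \right)} = 4$ ($Z{\left(P \right)} = 4 + 0 = 4$)
$s = 4$
$y{\left(x,j \right)} = j + \left(4 + x\right) \left(12 + j\right)$ ($y{\left(x,j \right)} = \left(x + 4\right) \left(j + 12\right) + j = \left(4 + x\right) \left(12 + j\right) + j = j + \left(4 + x\right) \left(12 + j\right)$)
$y{\left(-40,-56 \right)} \left(- (1 + T{\left(-5 \right)})\right) = \left(48 + 5 \left(-56\right) + 12 \left(-40\right) - -2240\right) \left(- (1 - 5)\right) = \left(48 - 280 - 480 + 2240\right) \left(\left(-1\right) \left(-4\right)\right) = 1528 \cdot 4 = 6112$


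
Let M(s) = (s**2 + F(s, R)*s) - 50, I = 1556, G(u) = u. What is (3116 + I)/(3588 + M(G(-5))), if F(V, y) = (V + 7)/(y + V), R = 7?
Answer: 2336/1779 ≈ 1.3131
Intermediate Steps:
F(V, y) = (7 + V)/(V + y)
M(s) = -50 + s + s**2 (M(s) = (s**2 + ((7 + s)/(s + 7))*s) - 50 = (s**2 + ((7 + s)/(7 + s))*s) - 50 = (s**2 + 1*s) - 50 = (s**2 + s) - 50 = (s + s**2) - 50 = -50 + s + s**2)
(3116 + I)/(3588 + M(G(-5))) = (3116 + 1556)/(3588 + (-50 - 5 + (-5)**2)) = 4672/(3588 + (-50 - 5 + 25)) = 4672/(3588 - 30) = 4672/3558 = 4672*(1/3558) = 2336/1779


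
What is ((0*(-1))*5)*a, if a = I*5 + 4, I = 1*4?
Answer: 0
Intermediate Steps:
I = 4
a = 24 (a = 4*5 + 4 = 20 + 4 = 24)
((0*(-1))*5)*a = ((0*(-1))*5)*24 = (0*5)*24 = 0*24 = 0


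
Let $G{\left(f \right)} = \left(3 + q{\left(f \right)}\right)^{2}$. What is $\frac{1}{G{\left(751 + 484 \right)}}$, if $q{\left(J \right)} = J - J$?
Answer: $\frac{1}{9} \approx 0.11111$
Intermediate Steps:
$q{\left(J \right)} = 0$
$G{\left(f \right)} = 9$ ($G{\left(f \right)} = \left(3 + 0\right)^{2} = 3^{2} = 9$)
$\frac{1}{G{\left(751 + 484 \right)}} = \frac{1}{9}$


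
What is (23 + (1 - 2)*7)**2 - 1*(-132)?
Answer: 388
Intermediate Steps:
(23 + (1 - 2)*7)**2 - 1*(-132) = (23 - 1*7)**2 + 132 = (23 - 7)**2 + 132 = 16**2 + 132 = 256 + 132 = 388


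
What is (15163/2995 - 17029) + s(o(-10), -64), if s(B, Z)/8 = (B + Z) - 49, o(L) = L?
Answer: -53933772/2995 ≈ -18008.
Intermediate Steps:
s(B, Z) = -392 + 8*B + 8*Z (s(B, Z) = 8*((B + Z) - 49) = 8*(-49 + B + Z) = -392 + 8*B + 8*Z)
(15163/2995 - 17029) + s(o(-10), -64) = (15163/2995 - 17029) + (-392 + 8*(-10) + 8*(-64)) = (15163*(1/2995) - 17029) + (-392 - 80 - 512) = (15163/2995 - 17029) - 984 = -50986692/2995 - 984 = -53933772/2995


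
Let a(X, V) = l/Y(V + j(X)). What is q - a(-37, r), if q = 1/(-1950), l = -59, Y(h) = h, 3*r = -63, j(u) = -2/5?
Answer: -575357/208650 ≈ -2.7575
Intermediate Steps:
j(u) = -⅖ (j(u) = -2*⅕ = -⅖)
r = -21 (r = (⅓)*(-63) = -21)
a(X, V) = -59/(-⅖ + V) (a(X, V) = -59/(V - ⅖) = -59/(-⅖ + V))
q = -1/1950 ≈ -0.00051282
q - a(-37, r) = -1/1950 - (-295)/(-2 + 5*(-21)) = -1/1950 - (-295)/(-2 - 105) = -1/1950 - (-295)/(-107) = -1/1950 - (-295)*(-1)/107 = -1/1950 - 1*295/107 = -1/1950 - 295/107 = -575357/208650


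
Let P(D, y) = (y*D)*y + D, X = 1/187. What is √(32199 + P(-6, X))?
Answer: √1125757011/187 ≈ 179.42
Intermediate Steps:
X = 1/187 ≈ 0.0053476
P(D, y) = D + D*y² (P(D, y) = (D*y)*y + D = D*y² + D = D + D*y²)
√(32199 + P(-6, X)) = √(32199 - 6*(1 + (1/187)²)) = √(32199 - 6*(1 + 1/34969)) = √(32199 - 6*34970/34969) = √(32199 - 209820/34969) = √(1125757011/34969) = √1125757011/187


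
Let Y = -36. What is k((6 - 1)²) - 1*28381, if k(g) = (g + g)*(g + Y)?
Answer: -28931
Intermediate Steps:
k(g) = 2*g*(-36 + g) (k(g) = (g + g)*(g - 36) = (2*g)*(-36 + g) = 2*g*(-36 + g))
k((6 - 1)²) - 1*28381 = 2*(6 - 1)²*(-36 + (6 - 1)²) - 1*28381 = 2*5²*(-36 + 5²) - 28381 = 2*25*(-36 + 25) - 28381 = 2*25*(-11) - 28381 = -550 - 28381 = -28931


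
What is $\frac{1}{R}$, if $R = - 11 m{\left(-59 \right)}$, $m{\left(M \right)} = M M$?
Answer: $- \frac{1}{38291} \approx -2.6116 \cdot 10^{-5}$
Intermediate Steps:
$m{\left(M \right)} = M^{2}$
$R = -38291$ ($R = - 11 \left(-59\right)^{2} = \left(-11\right) 3481 = -38291$)
$\frac{1}{R} = \frac{1}{-38291} = - \frac{1}{38291}$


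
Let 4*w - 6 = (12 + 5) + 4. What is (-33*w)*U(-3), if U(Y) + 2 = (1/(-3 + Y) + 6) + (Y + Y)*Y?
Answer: -38907/8 ≈ -4863.4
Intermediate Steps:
w = 27/4 (w = 3/2 + ((12 + 5) + 4)/4 = 3/2 + (17 + 4)/4 = 3/2 + (¼)*21 = 3/2 + 21/4 = 27/4 ≈ 6.7500)
U(Y) = 4 + 1/(-3 + Y) + 2*Y² (U(Y) = -2 + ((1/(-3 + Y) + 6) + (Y + Y)*Y) = -2 + ((6 + 1/(-3 + Y)) + (2*Y)*Y) = -2 + ((6 + 1/(-3 + Y)) + 2*Y²) = -2 + (6 + 1/(-3 + Y) + 2*Y²) = 4 + 1/(-3 + Y) + 2*Y²)
(-33*w)*U(-3) = (-33*27/4)*((-11 - 6*(-3)² + 2*(-3)³ + 4*(-3))/(-3 - 3)) = -891*(-11 - 6*9 + 2*(-27) - 12)/(4*(-6)) = -(-297)*(-11 - 54 - 54 - 12)/8 = -(-297)*(-131)/8 = -891/4*131/6 = -38907/8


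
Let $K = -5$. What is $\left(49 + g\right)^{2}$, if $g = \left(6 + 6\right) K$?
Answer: $121$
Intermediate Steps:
$g = -60$ ($g = \left(6 + 6\right) \left(-5\right) = 12 \left(-5\right) = -60$)
$\left(49 + g\right)^{2} = \left(49 - 60\right)^{2} = \left(-11\right)^{2} = 121$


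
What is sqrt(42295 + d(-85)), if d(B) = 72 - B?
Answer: 2*sqrt(10613) ≈ 206.04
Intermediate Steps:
sqrt(42295 + d(-85)) = sqrt(42295 + (72 - 1*(-85))) = sqrt(42295 + (72 + 85)) = sqrt(42295 + 157) = sqrt(42452) = 2*sqrt(10613)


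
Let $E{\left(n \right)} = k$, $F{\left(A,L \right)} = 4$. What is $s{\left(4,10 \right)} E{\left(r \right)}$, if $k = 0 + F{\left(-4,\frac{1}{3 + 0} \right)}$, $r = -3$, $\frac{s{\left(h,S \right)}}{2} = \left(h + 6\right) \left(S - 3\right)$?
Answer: $560$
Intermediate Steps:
$s{\left(h,S \right)} = 2 \left(-3 + S\right) \left(6 + h\right)$ ($s{\left(h,S \right)} = 2 \left(h + 6\right) \left(S - 3\right) = 2 \left(6 + h\right) \left(-3 + S\right) = 2 \left(-3 + S\right) \left(6 + h\right)$)
$k = 4$ ($k = 0 + 4 = 4$)
$E{\left(n \right)} = 4$
$s{\left(4,10 \right)} E{\left(r \right)} = \left(-36 - 24 + 12 \cdot 10 + 2 \cdot 10 \cdot 4\right) 4 = \left(-36 - 24 + 120 + 80\right) 4 = 140 \cdot 4 = 560$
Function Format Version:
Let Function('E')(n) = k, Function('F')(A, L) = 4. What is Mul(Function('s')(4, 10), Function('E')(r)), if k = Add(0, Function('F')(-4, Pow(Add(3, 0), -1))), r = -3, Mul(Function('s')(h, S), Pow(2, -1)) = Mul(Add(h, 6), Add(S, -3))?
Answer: 560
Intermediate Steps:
Function('s')(h, S) = Mul(2, Add(-3, S), Add(6, h)) (Function('s')(h, S) = Mul(2, Mul(Add(h, 6), Add(S, -3))) = Mul(2, Mul(Add(6, h), Add(-3, S))) = Mul(2, Mul(Add(-3, S), Add(6, h))) = Mul(2, Add(-3, S), Add(6, h)))
k = 4 (k = Add(0, 4) = 4)
Function('E')(n) = 4
Mul(Function('s')(4, 10), Function('E')(r)) = Mul(Add(-36, Mul(-6, 4), Mul(12, 10), Mul(2, 10, 4)), 4) = Mul(Add(-36, -24, 120, 80), 4) = Mul(140, 4) = 560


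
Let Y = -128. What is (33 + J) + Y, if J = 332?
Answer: 237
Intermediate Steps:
(33 + J) + Y = (33 + 332) - 128 = 365 - 128 = 237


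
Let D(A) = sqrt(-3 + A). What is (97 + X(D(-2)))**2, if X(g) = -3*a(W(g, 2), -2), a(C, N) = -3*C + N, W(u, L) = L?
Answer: 14641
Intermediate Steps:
a(C, N) = N - 3*C
X(g) = 24 (X(g) = -3*(-2 - 3*2) = -3*(-2 - 6) = -3*(-8) = 24)
(97 + X(D(-2)))**2 = (97 + 24)**2 = 121**2 = 14641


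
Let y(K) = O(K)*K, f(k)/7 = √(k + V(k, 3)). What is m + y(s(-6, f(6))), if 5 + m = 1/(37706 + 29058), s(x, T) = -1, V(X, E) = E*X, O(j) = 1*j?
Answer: -267055/66764 ≈ -4.0000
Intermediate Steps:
O(j) = j
f(k) = 14*√k (f(k) = 7*√(k + 3*k) = 7*√(4*k) = 7*(2*√k) = 14*√k)
y(K) = K² (y(K) = K*K = K²)
m = -333819/66764 (m = -5 + 1/(37706 + 29058) = -5 + 1/66764 = -333819/66764 ≈ -5.0000)
m + y(s(-6, f(6))) = -333819/66764 + (-1)² = -333819/66764 + 1 = -267055/66764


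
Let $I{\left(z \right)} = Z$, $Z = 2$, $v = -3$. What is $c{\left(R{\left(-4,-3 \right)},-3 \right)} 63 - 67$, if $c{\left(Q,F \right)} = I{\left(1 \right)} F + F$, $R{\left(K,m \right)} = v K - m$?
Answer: $-634$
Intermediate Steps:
$I{\left(z \right)} = 2$
$R{\left(K,m \right)} = - m - 3 K$ ($R{\left(K,m \right)} = - 3 K - m = - m - 3 K$)
$c{\left(Q,F \right)} = 3 F$ ($c{\left(Q,F \right)} = 2 F + F = 3 F$)
$c{\left(R{\left(-4,-3 \right)},-3 \right)} 63 - 67 = 3 \left(-3\right) 63 - 67 = \left(-9\right) 63 - 67 = -567 - 67 = -634$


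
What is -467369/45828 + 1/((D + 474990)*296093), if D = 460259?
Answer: -129424142298989105/12690721021890996 ≈ -10.198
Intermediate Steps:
-467369/45828 + 1/((D + 474990)*296093) = -467369/45828 + 1/((460259 + 474990)*296093) = -467369*1/45828 + (1/296093)/935249 = -467369/45828 + (1/935249)*(1/296093) = -467369/45828 + 1/276920682157 = -129424142298989105/12690721021890996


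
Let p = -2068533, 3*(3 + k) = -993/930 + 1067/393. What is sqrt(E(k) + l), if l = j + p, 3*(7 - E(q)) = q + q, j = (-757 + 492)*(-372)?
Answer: I*sqrt(65787740062937205)/182745 ≈ 1403.5*I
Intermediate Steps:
k = -895783/365490 (k = -3 + (-993/930 + 1067/393)/3 = -3 + (-993*1/930 + 1067*(1/393))/3 = -3 + (-331/310 + 1067/393)/3 = -3 + (1/3)*(200687/121830) = -3 + 200687/365490 = -895783/365490 ≈ -2.4509)
j = 98580 (j = -265*(-372) = 98580)
E(q) = 7 - 2*q/3 (E(q) = 7 - (q + q)/3 = 7 - 2*q/3)
l = -1969953 (l = 98580 - 2068533 = -1969953)
sqrt(E(k) + l) = sqrt((7 - 2/3*(-895783/365490)) - 1969953) = sqrt((7 + 895783/548235) - 1969953) = sqrt(4733428/548235 - 1969953) = sqrt(-1079992449527/548235) = I*sqrt(65787740062937205)/182745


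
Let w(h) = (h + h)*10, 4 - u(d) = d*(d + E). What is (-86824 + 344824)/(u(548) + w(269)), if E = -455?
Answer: -300/53 ≈ -5.6604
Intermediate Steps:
u(d) = 4 - d*(-455 + d) (u(d) = 4 - d*(d - 455) = 4 - d*(-455 + d))
w(h) = 20*h (w(h) = (2*h)*10 = 20*h)
(-86824 + 344824)/(u(548) + w(269)) = (-86824 + 344824)/((4 - 1*548**2 + 455*548) + 20*269) = 258000/((4 - 1*300304 + 249340) + 5380) = 258000/((4 - 300304 + 249340) + 5380) = 258000/(-50960 + 5380) = 258000/(-45580) = 258000*(-1/45580) = -300/53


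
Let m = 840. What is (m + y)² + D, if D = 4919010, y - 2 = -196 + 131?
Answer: 5522739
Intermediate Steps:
y = -63 (y = 2 + (-196 + 131) = 2 - 65 = -63)
(m + y)² + D = (840 - 63)² + 4919010 = 777² + 4919010 = 603729 + 4919010 = 5522739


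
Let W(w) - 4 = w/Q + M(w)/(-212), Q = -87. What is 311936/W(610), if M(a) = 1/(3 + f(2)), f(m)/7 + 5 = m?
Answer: -34520085504/333235 ≈ -1.0359e+5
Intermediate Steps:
f(m) = -35 + 7*m
M(a) = -1/18 (M(a) = 1/(3 + (-35 + 7*2)) = 1/(3 + (-35 + 14)) = 1/(3 - 21) = 1/(-18) = -1/18)
W(w) = 15265/3816 - w/87 (W(w) = 4 + (w/(-87) - 1/18/(-212)) = 4 + (w*(-1/87) - 1/18*(-1/212)) = 4 + (-w/87 + 1/3816) = 4 + (1/3816 - w/87) = 15265/3816 - w/87)
311936/W(610) = 311936/(15265/3816 - 1/87*610) = 311936/(15265/3816 - 610/87) = 311936/(-333235/110664) = 311936*(-110664/333235) = -34520085504/333235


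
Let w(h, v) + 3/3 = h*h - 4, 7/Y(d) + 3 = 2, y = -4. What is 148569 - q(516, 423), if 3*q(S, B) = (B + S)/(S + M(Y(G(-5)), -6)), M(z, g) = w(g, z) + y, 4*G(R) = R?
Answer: 80672654/543 ≈ 1.4857e+5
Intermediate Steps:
G(R) = R/4
Y(d) = -7 (Y(d) = 7/(-3 + 2) = 7/(-1) = 7*(-1) = -7)
w(h, v) = -5 + h² (w(h, v) = -1 + (h*h - 4) = -1 + (h² - 4) = -1 + (-4 + h²) = -5 + h²)
M(z, g) = -9 + g² (M(z, g) = (-5 + g²) - 4 = -9 + g²)
q(S, B) = (B + S)/(3*(27 + S)) (q(S, B) = ((B + S)/(S + (-9 + (-6)²)))/3 = ((B + S)/(S + (-9 + 36)))/3 = ((B + S)/(S + 27))/3 = ((B + S)/(27 + S))/3 = (B + S)/(3*(27 + S)))
148569 - q(516, 423) = 148569 - (423 + 516)/(3*(27 + 516)) = 148569 - 939/(3*543) = 148569 - 1*313/543 = 148569 - 313/543 = 80672654/543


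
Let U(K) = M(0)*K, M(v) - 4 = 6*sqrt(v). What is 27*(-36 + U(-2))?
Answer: -1188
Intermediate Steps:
M(v) = 4 + 6*sqrt(v)
U(K) = 4*K (U(K) = (4 + 6*sqrt(0))*K = (4 + 6*0)*K = (4 + 0)*K = 4*K)
27*(-36 + U(-2)) = 27*(-36 + 4*(-2)) = 27*(-36 - 8) = 27*(-44) = -1188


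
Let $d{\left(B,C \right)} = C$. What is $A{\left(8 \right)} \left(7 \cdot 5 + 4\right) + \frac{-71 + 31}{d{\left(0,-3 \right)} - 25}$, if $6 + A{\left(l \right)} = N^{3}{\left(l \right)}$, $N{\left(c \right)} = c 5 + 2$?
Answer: $\frac{20224396}{7} \approx 2.8892 \cdot 10^{6}$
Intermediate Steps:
$N{\left(c \right)} = 2 + 5 c$ ($N{\left(c \right)} = 5 c + 2 = 2 + 5 c$)
$A{\left(l \right)} = -6 + \left(2 + 5 l\right)^{3}$
$A{\left(8 \right)} \left(7 \cdot 5 + 4\right) + \frac{-71 + 31}{d{\left(0,-3 \right)} - 25} = \left(-6 + \left(2 + 5 \cdot 8\right)^{3}\right) \left(7 \cdot 5 + 4\right) + \frac{-71 + 31}{-3 - 25} = \left(-6 + \left(2 + 40\right)^{3}\right) \left(35 + 4\right) - \frac{40}{-28} = \left(-6 + 42^{3}\right) 39 - - \frac{10}{7} = \left(-6 + 74088\right) 39 + \frac{10}{7} = 74082 \cdot 39 + \frac{10}{7} = 2889198 + \frac{10}{7} = \frac{20224396}{7}$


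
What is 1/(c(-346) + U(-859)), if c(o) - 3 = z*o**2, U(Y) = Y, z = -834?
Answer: -1/99844000 ≈ -1.0016e-8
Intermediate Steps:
c(o) = 3 - 834*o**2
1/(c(-346) + U(-859)) = 1/((3 - 834*(-346)**2) - 859) = 1/((3 - 834*119716) - 859) = 1/((3 - 99843144) - 859) = 1/(-99843141 - 859) = 1/(-99844000) = -1/99844000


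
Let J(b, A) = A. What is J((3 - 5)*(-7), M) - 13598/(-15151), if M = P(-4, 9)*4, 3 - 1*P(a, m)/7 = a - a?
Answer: 1286282/15151 ≈ 84.897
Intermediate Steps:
P(a, m) = 21 (P(a, m) = 21 - 7*(a - a) = 21 - 7*0 = 21 + 0 = 21)
M = 84 (M = 21*4 = 84)
J((3 - 5)*(-7), M) - 13598/(-15151) = 84 - 13598/(-15151) = 84 - 13598*(-1/15151) = 84 + 13598/15151 = 1286282/15151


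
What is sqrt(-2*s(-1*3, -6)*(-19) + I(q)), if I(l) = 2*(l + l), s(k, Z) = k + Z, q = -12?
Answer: I*sqrt(390) ≈ 19.748*I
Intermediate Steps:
s(k, Z) = Z + k
I(l) = 4*l (I(l) = 2*(2*l) = 4*l)
sqrt(-2*s(-1*3, -6)*(-19) + I(q)) = sqrt(-2*(-6 - 1*3)*(-19) + 4*(-12)) = sqrt(-2*(-6 - 3)*(-19) - 48) = sqrt(-2*(-9)*(-19) - 48) = sqrt(18*(-19) - 48) = sqrt(-342 - 48) = sqrt(-390) = I*sqrt(390)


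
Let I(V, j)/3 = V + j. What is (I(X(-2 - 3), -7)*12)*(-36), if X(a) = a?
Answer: 15552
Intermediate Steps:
I(V, j) = 3*V + 3*j (I(V, j) = 3*(V + j) = 3*V + 3*j)
(I(X(-2 - 3), -7)*12)*(-36) = ((3*(-2 - 3) + 3*(-7))*12)*(-36) = ((3*(-5) - 21)*12)*(-36) = ((-15 - 21)*12)*(-36) = -36*12*(-36) = -432*(-36) = 15552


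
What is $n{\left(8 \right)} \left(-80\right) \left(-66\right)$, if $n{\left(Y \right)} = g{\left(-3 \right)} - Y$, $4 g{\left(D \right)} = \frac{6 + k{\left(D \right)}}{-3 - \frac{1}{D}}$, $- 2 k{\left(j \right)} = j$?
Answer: $- \frac{91905}{2} \approx -45953.0$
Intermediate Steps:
$k{\left(j \right)} = - \frac{j}{2}$
$g{\left(D \right)} = \frac{6 - \frac{D}{2}}{4 \left(-3 - \frac{1}{D}\right)}$ ($g{\left(D \right)} = \frac{\left(6 - \frac{D}{2}\right) \frac{1}{-3 - \frac{1}{D}}}{4} = \frac{\frac{1}{-3 - \frac{1}{D}} \left(6 - \frac{D}{2}\right)}{4} = \frac{6 - \frac{D}{2}}{4 \left(-3 - \frac{1}{D}\right)}$)
$n{\left(Y \right)} = - \frac{45}{64} - Y$ ($n{\left(Y \right)} = \frac{1}{8} \left(-3\right) \frac{1}{1 + 3 \left(-3\right)} \left(-12 - 3\right) - Y = \frac{1}{8} \left(-3\right) \frac{1}{1 - 9} \left(-15\right) - Y = \frac{1}{8} \left(-3\right) \frac{1}{-8} \left(-15\right) - Y = \frac{1}{8} \left(-3\right) \left(- \frac{1}{8}\right) \left(-15\right) - Y = - \frac{45}{64} - Y$)
$n{\left(8 \right)} \left(-80\right) \left(-66\right) = \left(- \frac{45}{64} - 8\right) \left(-80\right) \left(-66\right) = \left(- \frac{557}{64}\right) \left(-80\right) \left(-66\right) = \frac{2785}{4} \left(-66\right) = - \frac{91905}{2}$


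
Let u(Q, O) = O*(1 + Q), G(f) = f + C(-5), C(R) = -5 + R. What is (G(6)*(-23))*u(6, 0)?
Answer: 0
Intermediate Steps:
G(f) = -10 + f (G(f) = f + (-5 - 5) = f - 10 = -10 + f)
(G(6)*(-23))*u(6, 0) = ((-10 + 6)*(-23))*(0*(1 + 6)) = (-4*(-23))*(0*7) = 92*0 = 0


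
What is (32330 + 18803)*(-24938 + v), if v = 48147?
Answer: 1186745797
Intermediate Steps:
(32330 + 18803)*(-24938 + v) = (32330 + 18803)*(-24938 + 48147) = 51133*23209 = 1186745797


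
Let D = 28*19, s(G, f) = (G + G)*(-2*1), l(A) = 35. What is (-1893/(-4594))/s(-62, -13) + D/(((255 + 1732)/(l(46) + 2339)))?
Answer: 1438918359407/2263812944 ≈ 635.62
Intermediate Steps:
s(G, f) = -4*G (s(G, f) = (2*G)*(-2) = -4*G)
D = 532
(-1893/(-4594))/s(-62, -13) + D/(((255 + 1732)/(l(46) + 2339))) = (-1893/(-4594))/((-4*(-62))) + 532/(((255 + 1732)/(35 + 2339))) = -1893*(-1/4594)/248 + 532/((1987/2374)) = (1893/4594)*(1/248) + 532/((1987*(1/2374))) = 1893/1139312 + 532/(1987/2374) = 1893/1139312 + 532*(2374/1987) = 1893/1139312 + 1262968/1987 = 1438918359407/2263812944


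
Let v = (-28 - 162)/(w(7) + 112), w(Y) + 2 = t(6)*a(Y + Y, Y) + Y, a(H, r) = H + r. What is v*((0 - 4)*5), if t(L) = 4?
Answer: 3800/201 ≈ 18.905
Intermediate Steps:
w(Y) = -2 + 13*Y (w(Y) = -2 + (4*((Y + Y) + Y) + Y) = -2 + (4*(2*Y + Y) + Y) = -2 + (4*(3*Y) + Y) = -2 + (12*Y + Y) = -2 + 13*Y)
v = -190/201 (v = (-28 - 162)/((-2 + 13*7) + 112) = -190/((-2 + 91) + 112) = -190/(89 + 112) = -190/201 ≈ -0.94527)
v*((0 - 4)*5) = -190*(0 - 4)*5/201 = -(-760)*5/201 = -190/201*(-20) = 3800/201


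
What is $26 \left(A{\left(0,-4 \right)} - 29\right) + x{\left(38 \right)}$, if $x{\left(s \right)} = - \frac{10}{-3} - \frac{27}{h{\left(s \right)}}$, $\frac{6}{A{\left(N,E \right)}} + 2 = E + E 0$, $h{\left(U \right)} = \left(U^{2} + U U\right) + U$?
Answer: $- \frac{6817661}{8778} \approx -776.68$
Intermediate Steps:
$h{\left(U \right)} = U + 2 U^{2}$ ($h{\left(U \right)} = \left(U^{2} + U^{2}\right) + U = 2 U^{2} + U = U + 2 U^{2}$)
$A{\left(N,E \right)} = \frac{6}{-2 + E}$ ($A{\left(N,E \right)} = \frac{6}{-2 + \left(E + E 0\right)} = \frac{6}{-2 + \left(E + 0\right)} = \frac{6}{-2 + E}$)
$x{\left(s \right)} = \frac{10}{3} - \frac{27}{s \left(1 + 2 s\right)}$ ($x{\left(s \right)} = - \frac{10}{-3} - \frac{27}{s \left(1 + 2 s\right)} = \left(-10\right) \left(- \frac{1}{3}\right) - 27 \frac{1}{s \left(1 + 2 s\right)} = \frac{10}{3} - \frac{27}{s \left(1 + 2 s\right)}$)
$26 \left(A{\left(0,-4 \right)} - 29\right) + x{\left(38 \right)} = 26 \left(\frac{6}{-2 - 4} - 29\right) + \frac{-81 + 10 \cdot 38 \left(1 + 2 \cdot 38\right)}{3 \cdot 38 \left(1 + 2 \cdot 38\right)} = 26 \left(\frac{6}{-6} - 29\right) + \frac{1}{3} \cdot \frac{1}{38} \frac{1}{1 + 76} \left(-81 + 10 \cdot 38 \left(1 + 76\right)\right) = 26 \left(6 \left(- \frac{1}{6}\right) - 29\right) + \frac{1}{3} \cdot \frac{1}{38} \cdot \frac{1}{77} \left(-81 + 10 \cdot 38 \cdot 77\right) = 26 \left(-1 - 29\right) + \frac{1}{3} \cdot \frac{1}{38} \cdot \frac{1}{77} \left(-81 + 29260\right) = 26 \left(-30\right) + \frac{1}{3} \cdot \frac{1}{38} \cdot \frac{1}{77} \cdot 29179 = -780 + \frac{29179}{8778} = - \frac{6817661}{8778}$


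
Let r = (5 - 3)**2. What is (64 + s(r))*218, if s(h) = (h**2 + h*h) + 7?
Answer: 22454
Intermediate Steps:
r = 4 (r = 2**2 = 4)
s(h) = 7 + 2*h**2 (s(h) = (h**2 + h**2) + 7 = 2*h**2 + 7 = 7 + 2*h**2)
(64 + s(r))*218 = (64 + (7 + 2*4**2))*218 = (64 + (7 + 2*16))*218 = (64 + (7 + 32))*218 = (64 + 39)*218 = 103*218 = 22454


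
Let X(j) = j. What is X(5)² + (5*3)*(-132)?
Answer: -1955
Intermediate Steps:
X(5)² + (5*3)*(-132) = 5² + (5*3)*(-132) = 25 + 15*(-132) = 25 - 1980 = -1955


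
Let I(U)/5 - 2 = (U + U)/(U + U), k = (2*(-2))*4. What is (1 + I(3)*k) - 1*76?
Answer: -315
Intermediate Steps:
k = -16 (k = -4*4 = -16)
I(U) = 15 (I(U) = 10 + 5*((U + U)/(U + U)) = 10 + 5*((2*U)/((2*U))) = 10 + 5*((2*U)*(1/(2*U))) = 10 + 5*1 = 10 + 5 = 15)
(1 + I(3)*k) - 1*76 = (1 + 15*(-16)) - 1*76 = (1 - 240) - 76 = -239 - 76 = -315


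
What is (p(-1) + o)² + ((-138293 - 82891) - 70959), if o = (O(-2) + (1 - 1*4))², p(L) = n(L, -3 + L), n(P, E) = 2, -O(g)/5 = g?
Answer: -289542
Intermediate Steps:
O(g) = -5*g
p(L) = 2
o = 49 (o = (-5*(-2) + (1 - 1*4))² = (10 + (1 - 4))² = (10 - 3)² = 7² = 49)
(p(-1) + o)² + ((-138293 - 82891) - 70959) = (2 + 49)² + ((-138293 - 82891) - 70959) = 51² + (-221184 - 70959) = 2601 - 292143 = -289542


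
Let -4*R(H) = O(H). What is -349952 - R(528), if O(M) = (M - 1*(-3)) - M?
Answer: -1399805/4 ≈ -3.4995e+5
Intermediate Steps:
O(M) = 3 (O(M) = (M + 3) - M = (3 + M) - M = 3)
R(H) = -¾ (R(H) = -¼*3 = -¾)
-349952 - R(528) = -349952 - 1*(-¾) = -349952 + ¾ = -1399805/4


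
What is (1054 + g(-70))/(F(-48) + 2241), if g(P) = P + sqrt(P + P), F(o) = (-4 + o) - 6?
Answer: 984/2183 + 2*I*sqrt(35)/2183 ≈ 0.45076 + 0.0054201*I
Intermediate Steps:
F(o) = -10 + o
g(P) = P + sqrt(2)*sqrt(P) (g(P) = P + sqrt(2*P) = P + sqrt(2)*sqrt(P))
(1054 + g(-70))/(F(-48) + 2241) = (1054 + (-70 + sqrt(2)*sqrt(-70)))/((-10 - 48) + 2241) = (1054 + (-70 + sqrt(2)*(I*sqrt(70))))/(-58 + 2241) = (1054 + (-70 + 2*I*sqrt(35)))/2183 = (984 + 2*I*sqrt(35))*(1/2183) = 984/2183 + 2*I*sqrt(35)/2183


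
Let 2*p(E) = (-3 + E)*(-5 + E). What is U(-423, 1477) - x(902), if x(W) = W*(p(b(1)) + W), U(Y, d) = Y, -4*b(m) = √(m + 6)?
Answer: -13135829/16 - 902*√7 ≈ -8.2338e+5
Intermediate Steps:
b(m) = -√(6 + m)/4 (b(m) = -√(m + 6)/4 = -√(6 + m)/4)
p(E) = (-5 + E)*(-3 + E)/2 (p(E) = ((-3 + E)*(-5 + E))/2 = ((-5 + E)*(-3 + E))/2 = (-5 + E)*(-3 + E)/2)
x(W) = W*(247/32 + W + √7) (x(W) = W*((15/2 + (-√(6 + 1)/4)²/2 - (-1)*√(6 + 1)) + W) = W*((15/2 + (-√7/4)²/2 - (-1)*√7) + W) = W*((15/2 + (½)*(7/16) + √7) + W) = W*((15/2 + 7/32 + √7) + W) = W*((247/32 + √7) + W) = W*(247/32 + W + √7))
U(-423, 1477) - x(902) = -423 - 902*(247 + 32*902 + 32*√7)/32 = -423 - 902*(247 + 28864 + 32*√7)/32 = -423 - 902*(29111 + 32*√7)/32 = -423 - (13129061/16 + 902*√7) = -423 + (-13129061/16 - 902*√7) = -13135829/16 - 902*√7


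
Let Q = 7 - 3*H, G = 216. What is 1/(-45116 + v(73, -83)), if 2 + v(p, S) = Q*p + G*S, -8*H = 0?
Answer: -1/62535 ≈ -1.5991e-5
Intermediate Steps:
H = 0 (H = -⅛*0 = 0)
Q = 7 (Q = 7 - 3*0 = 7 + 0 = 7)
v(p, S) = -2 + 7*p + 216*S (v(p, S) = -2 + (7*p + 216*S) = -2 + 7*p + 216*S)
1/(-45116 + v(73, -83)) = 1/(-45116 + (-2 + 7*73 + 216*(-83))) = 1/(-45116 + (-2 + 511 - 17928)) = 1/(-45116 - 17419) = 1/(-62535) = -1/62535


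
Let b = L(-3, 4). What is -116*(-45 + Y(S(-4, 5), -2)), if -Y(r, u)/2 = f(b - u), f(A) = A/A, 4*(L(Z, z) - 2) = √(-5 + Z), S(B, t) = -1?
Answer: 5452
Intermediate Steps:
L(Z, z) = 2 + √(-5 + Z)/4
b = 2 + I*√2/2 (b = 2 + √(-5 - 3)/4 = 2 + √(-8)/4 = 2 + (2*I*√2)/4 = 2 + I*√2/2 ≈ 2.0 + 0.70711*I)
f(A) = 1
Y(r, u) = -2 (Y(r, u) = -2*1 = -2)
-116*(-45 + Y(S(-4, 5), -2)) = -116*(-45 - 2) = -116*(-47) = 5452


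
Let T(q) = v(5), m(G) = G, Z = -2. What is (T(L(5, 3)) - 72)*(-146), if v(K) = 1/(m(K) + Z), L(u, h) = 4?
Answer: 31390/3 ≈ 10463.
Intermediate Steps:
v(K) = 1/(-2 + K) (v(K) = 1/(K - 2) = 1/(-2 + K))
T(q) = 1/3 (T(q) = 1/(-2 + 5) = 1/3)
(T(L(5, 3)) - 72)*(-146) = (1/3 - 72)*(-146) = -215/3*(-146) = 31390/3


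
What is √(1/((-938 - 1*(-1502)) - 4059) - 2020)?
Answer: I*√24674353995/3495 ≈ 44.944*I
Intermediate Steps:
√(1/((-938 - 1*(-1502)) - 4059) - 2020) = √(1/((-938 + 1502) - 4059) - 2020) = √(1/(564 - 4059) - 2020) = √(1/(-3495) - 2020) = √(-1/3495 - 2020) = √(-7059901/3495) = I*√24674353995/3495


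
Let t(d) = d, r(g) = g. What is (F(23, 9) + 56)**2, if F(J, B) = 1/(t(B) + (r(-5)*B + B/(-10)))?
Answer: 426587716/136161 ≈ 3133.0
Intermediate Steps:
F(J, B) = -10/(41*B) (F(J, B) = 1/(B + (-5*B + B/(-10))) = 1/(B + (-5*B + B*(-1/10))) = 1/(B + (-5*B - B/10)) = 1/(B - 51*B/10) = 1/(-41*B/10) = -10/(41*B))
(F(23, 9) + 56)**2 = (-10/41/9 + 56)**2 = (-10/41*1/9 + 56)**2 = (-10/369 + 56)**2 = (20654/369)**2 = 426587716/136161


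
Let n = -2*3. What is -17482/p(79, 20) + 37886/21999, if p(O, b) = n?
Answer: 64135639/21999 ≈ 2915.4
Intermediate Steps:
n = -6
p(O, b) = -6
-17482/p(79, 20) + 37886/21999 = -17482/(-6) + 37886/21999 = -17482*(-1/6) + 37886*(1/21999) = 8741/3 + 37886/21999 = 64135639/21999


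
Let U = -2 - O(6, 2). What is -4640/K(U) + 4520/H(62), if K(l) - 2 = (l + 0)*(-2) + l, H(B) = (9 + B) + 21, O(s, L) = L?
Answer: -49970/69 ≈ -724.20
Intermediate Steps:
U = -4 (U = -2 - 1*2 = -2 - 2 = -4)
H(B) = 30 + B
K(l) = 2 - l (K(l) = 2 + ((l + 0)*(-2) + l) = 2 + (l*(-2) + l) = 2 + (-2*l + l) = 2 - l)
-4640/K(U) + 4520/H(62) = -4640/(2 - 1*(-4)) + 4520/(30 + 62) = -4640/(2 + 4) + 4520/92 = -4640/6 + 4520*(1/92) = -4640*⅙ + 1130/23 = -2320/3 + 1130/23 = -49970/69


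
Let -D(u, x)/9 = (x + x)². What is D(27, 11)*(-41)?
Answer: 178596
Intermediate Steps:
D(u, x) = -36*x² (D(u, x) = -9*(x + x)² = -9*4*x² = -36*x²)
D(27, 11)*(-41) = -36*11²*(-41) = -36*121*(-41) = -4356*(-41) = 178596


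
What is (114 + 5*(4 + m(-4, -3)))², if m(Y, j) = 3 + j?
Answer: 17956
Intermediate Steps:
(114 + 5*(4 + m(-4, -3)))² = (114 + 5*(4 + (3 - 3)))² = (114 + 5*(4 + 0))² = (114 + 5*4)² = (114 + 20)² = 134² = 17956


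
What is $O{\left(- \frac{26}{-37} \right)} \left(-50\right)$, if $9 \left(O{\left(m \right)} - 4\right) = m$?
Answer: $- \frac{67900}{333} \approx -203.9$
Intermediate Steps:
$O{\left(m \right)} = 4 + \frac{m}{9}$
$O{\left(- \frac{26}{-37} \right)} \left(-50\right) = \left(4 + \frac{\left(-26\right) \frac{1}{-37}}{9}\right) \left(-50\right) = \left(4 + \frac{\left(-26\right) \left(- \frac{1}{37}\right)}{9}\right) \left(-50\right) = \left(4 + \frac{1}{9} \cdot \frac{26}{37}\right) \left(-50\right) = \left(4 + \frac{26}{333}\right) \left(-50\right) = \frac{1358}{333} \left(-50\right) = - \frac{67900}{333}$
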